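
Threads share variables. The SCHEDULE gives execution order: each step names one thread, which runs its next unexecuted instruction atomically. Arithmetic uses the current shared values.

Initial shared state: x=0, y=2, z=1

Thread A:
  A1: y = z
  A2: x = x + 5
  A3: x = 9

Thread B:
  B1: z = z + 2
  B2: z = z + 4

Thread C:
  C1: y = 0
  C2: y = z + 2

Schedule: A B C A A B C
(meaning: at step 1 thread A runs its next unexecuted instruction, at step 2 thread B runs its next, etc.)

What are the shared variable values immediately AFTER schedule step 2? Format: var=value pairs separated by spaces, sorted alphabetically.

Step 1: thread A executes A1 (y = z). Shared: x=0 y=1 z=1. PCs: A@1 B@0 C@0
Step 2: thread B executes B1 (z = z + 2). Shared: x=0 y=1 z=3. PCs: A@1 B@1 C@0

Answer: x=0 y=1 z=3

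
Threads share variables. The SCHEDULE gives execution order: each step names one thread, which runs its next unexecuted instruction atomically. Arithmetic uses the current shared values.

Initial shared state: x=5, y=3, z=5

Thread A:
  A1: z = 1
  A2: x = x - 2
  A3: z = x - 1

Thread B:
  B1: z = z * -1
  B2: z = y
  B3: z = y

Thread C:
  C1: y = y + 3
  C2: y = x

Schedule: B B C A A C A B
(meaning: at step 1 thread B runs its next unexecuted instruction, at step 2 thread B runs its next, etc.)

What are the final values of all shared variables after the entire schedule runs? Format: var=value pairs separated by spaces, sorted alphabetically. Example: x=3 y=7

Step 1: thread B executes B1 (z = z * -1). Shared: x=5 y=3 z=-5. PCs: A@0 B@1 C@0
Step 2: thread B executes B2 (z = y). Shared: x=5 y=3 z=3. PCs: A@0 B@2 C@0
Step 3: thread C executes C1 (y = y + 3). Shared: x=5 y=6 z=3. PCs: A@0 B@2 C@1
Step 4: thread A executes A1 (z = 1). Shared: x=5 y=6 z=1. PCs: A@1 B@2 C@1
Step 5: thread A executes A2 (x = x - 2). Shared: x=3 y=6 z=1. PCs: A@2 B@2 C@1
Step 6: thread C executes C2 (y = x). Shared: x=3 y=3 z=1. PCs: A@2 B@2 C@2
Step 7: thread A executes A3 (z = x - 1). Shared: x=3 y=3 z=2. PCs: A@3 B@2 C@2
Step 8: thread B executes B3 (z = y). Shared: x=3 y=3 z=3. PCs: A@3 B@3 C@2

Answer: x=3 y=3 z=3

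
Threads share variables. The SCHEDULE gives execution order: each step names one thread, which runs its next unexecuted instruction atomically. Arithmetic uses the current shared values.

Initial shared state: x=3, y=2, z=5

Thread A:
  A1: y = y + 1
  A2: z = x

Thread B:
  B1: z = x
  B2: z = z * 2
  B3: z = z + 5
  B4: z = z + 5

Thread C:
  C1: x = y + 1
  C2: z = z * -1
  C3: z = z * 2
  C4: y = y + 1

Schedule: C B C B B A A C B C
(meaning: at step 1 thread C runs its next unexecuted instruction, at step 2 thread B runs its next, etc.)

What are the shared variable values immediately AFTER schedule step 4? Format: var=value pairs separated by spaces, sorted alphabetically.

Step 1: thread C executes C1 (x = y + 1). Shared: x=3 y=2 z=5. PCs: A@0 B@0 C@1
Step 2: thread B executes B1 (z = x). Shared: x=3 y=2 z=3. PCs: A@0 B@1 C@1
Step 3: thread C executes C2 (z = z * -1). Shared: x=3 y=2 z=-3. PCs: A@0 B@1 C@2
Step 4: thread B executes B2 (z = z * 2). Shared: x=3 y=2 z=-6. PCs: A@0 B@2 C@2

Answer: x=3 y=2 z=-6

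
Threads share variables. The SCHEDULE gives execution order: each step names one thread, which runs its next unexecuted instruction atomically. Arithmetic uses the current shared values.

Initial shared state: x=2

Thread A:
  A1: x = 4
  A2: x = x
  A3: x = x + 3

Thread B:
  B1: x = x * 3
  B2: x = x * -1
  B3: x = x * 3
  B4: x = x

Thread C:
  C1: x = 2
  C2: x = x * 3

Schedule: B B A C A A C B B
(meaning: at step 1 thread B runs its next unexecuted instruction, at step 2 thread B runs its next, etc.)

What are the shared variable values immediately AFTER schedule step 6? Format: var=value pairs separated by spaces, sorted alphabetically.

Step 1: thread B executes B1 (x = x * 3). Shared: x=6. PCs: A@0 B@1 C@0
Step 2: thread B executes B2 (x = x * -1). Shared: x=-6. PCs: A@0 B@2 C@0
Step 3: thread A executes A1 (x = 4). Shared: x=4. PCs: A@1 B@2 C@0
Step 4: thread C executes C1 (x = 2). Shared: x=2. PCs: A@1 B@2 C@1
Step 5: thread A executes A2 (x = x). Shared: x=2. PCs: A@2 B@2 C@1
Step 6: thread A executes A3 (x = x + 3). Shared: x=5. PCs: A@3 B@2 C@1

Answer: x=5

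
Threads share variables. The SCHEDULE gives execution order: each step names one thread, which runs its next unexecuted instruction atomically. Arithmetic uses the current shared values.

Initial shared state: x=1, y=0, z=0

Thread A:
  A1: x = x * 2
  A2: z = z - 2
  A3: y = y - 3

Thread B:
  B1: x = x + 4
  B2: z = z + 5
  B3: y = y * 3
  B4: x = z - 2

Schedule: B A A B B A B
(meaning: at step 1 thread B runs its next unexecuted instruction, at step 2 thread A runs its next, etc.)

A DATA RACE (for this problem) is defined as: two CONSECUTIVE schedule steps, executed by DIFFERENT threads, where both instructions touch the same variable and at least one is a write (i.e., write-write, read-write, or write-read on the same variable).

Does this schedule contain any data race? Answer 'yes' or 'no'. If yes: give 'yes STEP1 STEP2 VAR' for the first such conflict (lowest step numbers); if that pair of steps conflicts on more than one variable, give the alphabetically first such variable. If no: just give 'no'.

Steps 1,2: B(x = x + 4) vs A(x = x * 2). RACE on x (W-W).
Steps 2,3: same thread (A). No race.
Steps 3,4: A(z = z - 2) vs B(z = z + 5). RACE on z (W-W).
Steps 4,5: same thread (B). No race.
Steps 5,6: B(y = y * 3) vs A(y = y - 3). RACE on y (W-W).
Steps 6,7: A(r=y,w=y) vs B(r=z,w=x). No conflict.
First conflict at steps 1,2.

Answer: yes 1 2 x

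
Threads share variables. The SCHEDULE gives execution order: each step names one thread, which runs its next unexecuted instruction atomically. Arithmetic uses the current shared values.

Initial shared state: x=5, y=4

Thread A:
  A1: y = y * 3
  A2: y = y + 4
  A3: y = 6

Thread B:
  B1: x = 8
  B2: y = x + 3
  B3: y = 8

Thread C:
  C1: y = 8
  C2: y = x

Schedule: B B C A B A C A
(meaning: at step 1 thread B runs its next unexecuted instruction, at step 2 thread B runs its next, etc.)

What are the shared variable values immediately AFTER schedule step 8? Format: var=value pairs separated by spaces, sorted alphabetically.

Step 1: thread B executes B1 (x = 8). Shared: x=8 y=4. PCs: A@0 B@1 C@0
Step 2: thread B executes B2 (y = x + 3). Shared: x=8 y=11. PCs: A@0 B@2 C@0
Step 3: thread C executes C1 (y = 8). Shared: x=8 y=8. PCs: A@0 B@2 C@1
Step 4: thread A executes A1 (y = y * 3). Shared: x=8 y=24. PCs: A@1 B@2 C@1
Step 5: thread B executes B3 (y = 8). Shared: x=8 y=8. PCs: A@1 B@3 C@1
Step 6: thread A executes A2 (y = y + 4). Shared: x=8 y=12. PCs: A@2 B@3 C@1
Step 7: thread C executes C2 (y = x). Shared: x=8 y=8. PCs: A@2 B@3 C@2
Step 8: thread A executes A3 (y = 6). Shared: x=8 y=6. PCs: A@3 B@3 C@2

Answer: x=8 y=6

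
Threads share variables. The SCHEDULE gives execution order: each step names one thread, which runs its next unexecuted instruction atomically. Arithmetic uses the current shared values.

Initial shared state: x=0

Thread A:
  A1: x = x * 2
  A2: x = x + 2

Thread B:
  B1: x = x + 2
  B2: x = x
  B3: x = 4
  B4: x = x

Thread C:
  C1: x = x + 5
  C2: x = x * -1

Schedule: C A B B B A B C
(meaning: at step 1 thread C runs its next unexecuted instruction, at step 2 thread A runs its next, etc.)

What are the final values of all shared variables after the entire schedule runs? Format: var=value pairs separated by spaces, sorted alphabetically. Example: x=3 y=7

Step 1: thread C executes C1 (x = x + 5). Shared: x=5. PCs: A@0 B@0 C@1
Step 2: thread A executes A1 (x = x * 2). Shared: x=10. PCs: A@1 B@0 C@1
Step 3: thread B executes B1 (x = x + 2). Shared: x=12. PCs: A@1 B@1 C@1
Step 4: thread B executes B2 (x = x). Shared: x=12. PCs: A@1 B@2 C@1
Step 5: thread B executes B3 (x = 4). Shared: x=4. PCs: A@1 B@3 C@1
Step 6: thread A executes A2 (x = x + 2). Shared: x=6. PCs: A@2 B@3 C@1
Step 7: thread B executes B4 (x = x). Shared: x=6. PCs: A@2 B@4 C@1
Step 8: thread C executes C2 (x = x * -1). Shared: x=-6. PCs: A@2 B@4 C@2

Answer: x=-6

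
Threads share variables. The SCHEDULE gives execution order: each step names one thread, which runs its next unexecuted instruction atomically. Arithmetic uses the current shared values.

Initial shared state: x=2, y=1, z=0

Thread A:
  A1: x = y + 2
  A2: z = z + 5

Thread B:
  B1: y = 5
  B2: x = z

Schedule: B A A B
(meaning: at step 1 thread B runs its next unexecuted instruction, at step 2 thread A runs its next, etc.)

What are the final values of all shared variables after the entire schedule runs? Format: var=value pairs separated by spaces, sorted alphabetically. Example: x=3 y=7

Answer: x=5 y=5 z=5

Derivation:
Step 1: thread B executes B1 (y = 5). Shared: x=2 y=5 z=0. PCs: A@0 B@1
Step 2: thread A executes A1 (x = y + 2). Shared: x=7 y=5 z=0. PCs: A@1 B@1
Step 3: thread A executes A2 (z = z + 5). Shared: x=7 y=5 z=5. PCs: A@2 B@1
Step 4: thread B executes B2 (x = z). Shared: x=5 y=5 z=5. PCs: A@2 B@2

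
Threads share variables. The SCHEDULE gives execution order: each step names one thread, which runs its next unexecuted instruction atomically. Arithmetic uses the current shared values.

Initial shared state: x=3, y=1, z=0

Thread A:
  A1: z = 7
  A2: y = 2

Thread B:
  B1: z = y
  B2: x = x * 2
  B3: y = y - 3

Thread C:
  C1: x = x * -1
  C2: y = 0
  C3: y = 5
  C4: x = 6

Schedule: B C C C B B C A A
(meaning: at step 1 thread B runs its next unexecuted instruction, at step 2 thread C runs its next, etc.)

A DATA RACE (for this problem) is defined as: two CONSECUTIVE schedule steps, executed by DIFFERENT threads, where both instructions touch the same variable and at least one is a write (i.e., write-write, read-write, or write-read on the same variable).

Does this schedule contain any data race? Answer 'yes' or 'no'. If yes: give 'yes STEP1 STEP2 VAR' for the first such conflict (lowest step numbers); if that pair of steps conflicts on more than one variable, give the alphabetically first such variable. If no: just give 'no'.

Answer: no

Derivation:
Steps 1,2: B(r=y,w=z) vs C(r=x,w=x). No conflict.
Steps 2,3: same thread (C). No race.
Steps 3,4: same thread (C). No race.
Steps 4,5: C(r=-,w=y) vs B(r=x,w=x). No conflict.
Steps 5,6: same thread (B). No race.
Steps 6,7: B(r=y,w=y) vs C(r=-,w=x). No conflict.
Steps 7,8: C(r=-,w=x) vs A(r=-,w=z). No conflict.
Steps 8,9: same thread (A). No race.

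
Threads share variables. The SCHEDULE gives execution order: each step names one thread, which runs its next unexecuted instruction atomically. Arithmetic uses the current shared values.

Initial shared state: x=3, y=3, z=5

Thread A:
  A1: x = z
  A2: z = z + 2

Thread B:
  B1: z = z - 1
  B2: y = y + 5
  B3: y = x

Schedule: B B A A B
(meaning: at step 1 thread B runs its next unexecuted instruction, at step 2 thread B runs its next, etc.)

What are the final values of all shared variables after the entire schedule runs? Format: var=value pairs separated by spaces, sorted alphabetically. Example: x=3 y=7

Step 1: thread B executes B1 (z = z - 1). Shared: x=3 y=3 z=4. PCs: A@0 B@1
Step 2: thread B executes B2 (y = y + 5). Shared: x=3 y=8 z=4. PCs: A@0 B@2
Step 3: thread A executes A1 (x = z). Shared: x=4 y=8 z=4. PCs: A@1 B@2
Step 4: thread A executes A2 (z = z + 2). Shared: x=4 y=8 z=6. PCs: A@2 B@2
Step 5: thread B executes B3 (y = x). Shared: x=4 y=4 z=6. PCs: A@2 B@3

Answer: x=4 y=4 z=6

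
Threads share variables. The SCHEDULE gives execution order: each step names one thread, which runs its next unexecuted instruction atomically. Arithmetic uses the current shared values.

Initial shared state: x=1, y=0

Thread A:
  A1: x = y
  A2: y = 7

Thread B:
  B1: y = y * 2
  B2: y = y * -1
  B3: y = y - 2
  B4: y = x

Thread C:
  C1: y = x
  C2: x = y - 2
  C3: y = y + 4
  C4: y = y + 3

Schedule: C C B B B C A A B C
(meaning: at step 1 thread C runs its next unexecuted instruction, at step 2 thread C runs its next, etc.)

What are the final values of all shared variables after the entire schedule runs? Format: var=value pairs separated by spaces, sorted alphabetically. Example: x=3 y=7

Step 1: thread C executes C1 (y = x). Shared: x=1 y=1. PCs: A@0 B@0 C@1
Step 2: thread C executes C2 (x = y - 2). Shared: x=-1 y=1. PCs: A@0 B@0 C@2
Step 3: thread B executes B1 (y = y * 2). Shared: x=-1 y=2. PCs: A@0 B@1 C@2
Step 4: thread B executes B2 (y = y * -1). Shared: x=-1 y=-2. PCs: A@0 B@2 C@2
Step 5: thread B executes B3 (y = y - 2). Shared: x=-1 y=-4. PCs: A@0 B@3 C@2
Step 6: thread C executes C3 (y = y + 4). Shared: x=-1 y=0. PCs: A@0 B@3 C@3
Step 7: thread A executes A1 (x = y). Shared: x=0 y=0. PCs: A@1 B@3 C@3
Step 8: thread A executes A2 (y = 7). Shared: x=0 y=7. PCs: A@2 B@3 C@3
Step 9: thread B executes B4 (y = x). Shared: x=0 y=0. PCs: A@2 B@4 C@3
Step 10: thread C executes C4 (y = y + 3). Shared: x=0 y=3. PCs: A@2 B@4 C@4

Answer: x=0 y=3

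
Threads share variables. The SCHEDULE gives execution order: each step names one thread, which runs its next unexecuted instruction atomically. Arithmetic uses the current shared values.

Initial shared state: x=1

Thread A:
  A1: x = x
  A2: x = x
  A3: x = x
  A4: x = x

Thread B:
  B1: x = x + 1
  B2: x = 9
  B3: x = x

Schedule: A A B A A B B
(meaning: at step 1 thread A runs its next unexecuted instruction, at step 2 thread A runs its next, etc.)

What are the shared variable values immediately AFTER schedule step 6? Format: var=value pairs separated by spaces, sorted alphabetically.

Answer: x=9

Derivation:
Step 1: thread A executes A1 (x = x). Shared: x=1. PCs: A@1 B@0
Step 2: thread A executes A2 (x = x). Shared: x=1. PCs: A@2 B@0
Step 3: thread B executes B1 (x = x + 1). Shared: x=2. PCs: A@2 B@1
Step 4: thread A executes A3 (x = x). Shared: x=2. PCs: A@3 B@1
Step 5: thread A executes A4 (x = x). Shared: x=2. PCs: A@4 B@1
Step 6: thread B executes B2 (x = 9). Shared: x=9. PCs: A@4 B@2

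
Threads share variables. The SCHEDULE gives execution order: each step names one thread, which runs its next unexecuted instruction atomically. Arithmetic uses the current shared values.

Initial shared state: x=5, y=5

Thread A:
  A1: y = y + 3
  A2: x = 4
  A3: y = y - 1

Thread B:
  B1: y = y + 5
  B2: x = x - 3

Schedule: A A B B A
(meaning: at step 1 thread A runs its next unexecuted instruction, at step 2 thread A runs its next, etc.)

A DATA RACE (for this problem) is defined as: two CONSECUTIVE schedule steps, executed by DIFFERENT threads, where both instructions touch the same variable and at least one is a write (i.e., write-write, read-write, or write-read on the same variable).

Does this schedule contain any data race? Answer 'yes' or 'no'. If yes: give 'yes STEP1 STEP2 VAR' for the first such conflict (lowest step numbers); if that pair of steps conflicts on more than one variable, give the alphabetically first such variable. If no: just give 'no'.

Steps 1,2: same thread (A). No race.
Steps 2,3: A(r=-,w=x) vs B(r=y,w=y). No conflict.
Steps 3,4: same thread (B). No race.
Steps 4,5: B(r=x,w=x) vs A(r=y,w=y). No conflict.

Answer: no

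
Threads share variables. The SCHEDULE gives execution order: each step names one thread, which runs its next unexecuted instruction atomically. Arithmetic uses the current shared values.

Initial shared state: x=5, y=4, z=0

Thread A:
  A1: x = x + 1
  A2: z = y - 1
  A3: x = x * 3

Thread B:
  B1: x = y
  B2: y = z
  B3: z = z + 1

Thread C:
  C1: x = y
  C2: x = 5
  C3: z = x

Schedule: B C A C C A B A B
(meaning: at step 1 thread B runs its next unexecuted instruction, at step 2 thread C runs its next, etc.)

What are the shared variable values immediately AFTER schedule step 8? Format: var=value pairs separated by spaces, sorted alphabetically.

Answer: x=15 y=3 z=3

Derivation:
Step 1: thread B executes B1 (x = y). Shared: x=4 y=4 z=0. PCs: A@0 B@1 C@0
Step 2: thread C executes C1 (x = y). Shared: x=4 y=4 z=0. PCs: A@0 B@1 C@1
Step 3: thread A executes A1 (x = x + 1). Shared: x=5 y=4 z=0. PCs: A@1 B@1 C@1
Step 4: thread C executes C2 (x = 5). Shared: x=5 y=4 z=0. PCs: A@1 B@1 C@2
Step 5: thread C executes C3 (z = x). Shared: x=5 y=4 z=5. PCs: A@1 B@1 C@3
Step 6: thread A executes A2 (z = y - 1). Shared: x=5 y=4 z=3. PCs: A@2 B@1 C@3
Step 7: thread B executes B2 (y = z). Shared: x=5 y=3 z=3. PCs: A@2 B@2 C@3
Step 8: thread A executes A3 (x = x * 3). Shared: x=15 y=3 z=3. PCs: A@3 B@2 C@3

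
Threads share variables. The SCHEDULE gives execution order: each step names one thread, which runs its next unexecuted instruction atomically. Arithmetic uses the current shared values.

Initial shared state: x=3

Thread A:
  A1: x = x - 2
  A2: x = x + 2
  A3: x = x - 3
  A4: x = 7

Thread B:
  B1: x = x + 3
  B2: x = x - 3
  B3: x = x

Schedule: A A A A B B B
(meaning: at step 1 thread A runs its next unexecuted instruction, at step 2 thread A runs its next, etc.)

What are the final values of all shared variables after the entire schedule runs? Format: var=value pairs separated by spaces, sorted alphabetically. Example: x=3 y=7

Answer: x=7

Derivation:
Step 1: thread A executes A1 (x = x - 2). Shared: x=1. PCs: A@1 B@0
Step 2: thread A executes A2 (x = x + 2). Shared: x=3. PCs: A@2 B@0
Step 3: thread A executes A3 (x = x - 3). Shared: x=0. PCs: A@3 B@0
Step 4: thread A executes A4 (x = 7). Shared: x=7. PCs: A@4 B@0
Step 5: thread B executes B1 (x = x + 3). Shared: x=10. PCs: A@4 B@1
Step 6: thread B executes B2 (x = x - 3). Shared: x=7. PCs: A@4 B@2
Step 7: thread B executes B3 (x = x). Shared: x=7. PCs: A@4 B@3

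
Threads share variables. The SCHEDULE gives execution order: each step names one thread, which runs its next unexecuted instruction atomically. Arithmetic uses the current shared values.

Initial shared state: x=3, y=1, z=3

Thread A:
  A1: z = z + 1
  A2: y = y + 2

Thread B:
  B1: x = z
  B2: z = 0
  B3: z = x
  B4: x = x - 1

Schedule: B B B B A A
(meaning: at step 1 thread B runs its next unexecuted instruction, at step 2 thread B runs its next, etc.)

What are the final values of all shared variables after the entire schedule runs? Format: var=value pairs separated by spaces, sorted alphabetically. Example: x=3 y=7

Step 1: thread B executes B1 (x = z). Shared: x=3 y=1 z=3. PCs: A@0 B@1
Step 2: thread B executes B2 (z = 0). Shared: x=3 y=1 z=0. PCs: A@0 B@2
Step 3: thread B executes B3 (z = x). Shared: x=3 y=1 z=3. PCs: A@0 B@3
Step 4: thread B executes B4 (x = x - 1). Shared: x=2 y=1 z=3. PCs: A@0 B@4
Step 5: thread A executes A1 (z = z + 1). Shared: x=2 y=1 z=4. PCs: A@1 B@4
Step 6: thread A executes A2 (y = y + 2). Shared: x=2 y=3 z=4. PCs: A@2 B@4

Answer: x=2 y=3 z=4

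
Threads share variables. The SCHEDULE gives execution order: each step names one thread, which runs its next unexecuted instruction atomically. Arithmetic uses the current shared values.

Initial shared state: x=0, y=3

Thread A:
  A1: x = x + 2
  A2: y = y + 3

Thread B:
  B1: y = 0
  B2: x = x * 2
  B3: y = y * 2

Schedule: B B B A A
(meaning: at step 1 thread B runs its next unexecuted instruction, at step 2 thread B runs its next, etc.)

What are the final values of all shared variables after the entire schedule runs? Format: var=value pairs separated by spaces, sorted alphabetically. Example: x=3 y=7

Answer: x=2 y=3

Derivation:
Step 1: thread B executes B1 (y = 0). Shared: x=0 y=0. PCs: A@0 B@1
Step 2: thread B executes B2 (x = x * 2). Shared: x=0 y=0. PCs: A@0 B@2
Step 3: thread B executes B3 (y = y * 2). Shared: x=0 y=0. PCs: A@0 B@3
Step 4: thread A executes A1 (x = x + 2). Shared: x=2 y=0. PCs: A@1 B@3
Step 5: thread A executes A2 (y = y + 3). Shared: x=2 y=3. PCs: A@2 B@3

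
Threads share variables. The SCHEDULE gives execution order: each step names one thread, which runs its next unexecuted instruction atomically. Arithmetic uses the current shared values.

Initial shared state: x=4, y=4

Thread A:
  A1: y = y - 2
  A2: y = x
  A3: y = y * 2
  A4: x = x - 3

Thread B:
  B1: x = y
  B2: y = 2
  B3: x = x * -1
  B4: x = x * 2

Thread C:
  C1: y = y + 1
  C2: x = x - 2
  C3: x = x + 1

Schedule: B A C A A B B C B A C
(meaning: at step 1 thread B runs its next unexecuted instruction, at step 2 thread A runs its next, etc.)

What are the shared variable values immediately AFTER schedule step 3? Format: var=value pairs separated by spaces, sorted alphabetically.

Answer: x=4 y=3

Derivation:
Step 1: thread B executes B1 (x = y). Shared: x=4 y=4. PCs: A@0 B@1 C@0
Step 2: thread A executes A1 (y = y - 2). Shared: x=4 y=2. PCs: A@1 B@1 C@0
Step 3: thread C executes C1 (y = y + 1). Shared: x=4 y=3. PCs: A@1 B@1 C@1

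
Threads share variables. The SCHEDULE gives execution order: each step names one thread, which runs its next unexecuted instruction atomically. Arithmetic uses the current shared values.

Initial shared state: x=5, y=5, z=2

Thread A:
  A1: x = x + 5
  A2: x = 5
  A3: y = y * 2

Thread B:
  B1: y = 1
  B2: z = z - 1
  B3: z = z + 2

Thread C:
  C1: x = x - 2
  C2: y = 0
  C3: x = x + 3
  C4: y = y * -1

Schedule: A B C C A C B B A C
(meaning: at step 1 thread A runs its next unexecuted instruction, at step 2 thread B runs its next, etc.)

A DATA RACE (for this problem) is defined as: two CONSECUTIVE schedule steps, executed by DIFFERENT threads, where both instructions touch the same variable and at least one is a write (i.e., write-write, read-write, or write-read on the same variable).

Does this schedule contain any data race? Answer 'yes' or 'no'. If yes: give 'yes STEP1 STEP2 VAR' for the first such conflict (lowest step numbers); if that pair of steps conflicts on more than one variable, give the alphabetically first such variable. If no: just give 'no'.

Steps 1,2: A(r=x,w=x) vs B(r=-,w=y). No conflict.
Steps 2,3: B(r=-,w=y) vs C(r=x,w=x). No conflict.
Steps 3,4: same thread (C). No race.
Steps 4,5: C(r=-,w=y) vs A(r=-,w=x). No conflict.
Steps 5,6: A(x = 5) vs C(x = x + 3). RACE on x (W-W).
Steps 6,7: C(r=x,w=x) vs B(r=z,w=z). No conflict.
Steps 7,8: same thread (B). No race.
Steps 8,9: B(r=z,w=z) vs A(r=y,w=y). No conflict.
Steps 9,10: A(y = y * 2) vs C(y = y * -1). RACE on y (W-W).
First conflict at steps 5,6.

Answer: yes 5 6 x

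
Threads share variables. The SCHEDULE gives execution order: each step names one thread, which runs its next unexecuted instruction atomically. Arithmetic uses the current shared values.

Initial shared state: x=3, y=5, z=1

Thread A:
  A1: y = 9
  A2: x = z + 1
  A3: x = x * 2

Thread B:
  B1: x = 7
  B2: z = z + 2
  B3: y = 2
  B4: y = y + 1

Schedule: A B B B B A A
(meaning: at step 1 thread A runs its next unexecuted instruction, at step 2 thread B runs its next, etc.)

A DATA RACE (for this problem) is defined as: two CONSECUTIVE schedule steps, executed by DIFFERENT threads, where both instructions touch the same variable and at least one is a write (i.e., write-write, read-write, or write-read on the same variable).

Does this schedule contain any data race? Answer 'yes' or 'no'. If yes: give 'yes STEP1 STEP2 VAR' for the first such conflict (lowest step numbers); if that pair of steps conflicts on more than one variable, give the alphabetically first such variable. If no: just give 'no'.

Answer: no

Derivation:
Steps 1,2: A(r=-,w=y) vs B(r=-,w=x). No conflict.
Steps 2,3: same thread (B). No race.
Steps 3,4: same thread (B). No race.
Steps 4,5: same thread (B). No race.
Steps 5,6: B(r=y,w=y) vs A(r=z,w=x). No conflict.
Steps 6,7: same thread (A). No race.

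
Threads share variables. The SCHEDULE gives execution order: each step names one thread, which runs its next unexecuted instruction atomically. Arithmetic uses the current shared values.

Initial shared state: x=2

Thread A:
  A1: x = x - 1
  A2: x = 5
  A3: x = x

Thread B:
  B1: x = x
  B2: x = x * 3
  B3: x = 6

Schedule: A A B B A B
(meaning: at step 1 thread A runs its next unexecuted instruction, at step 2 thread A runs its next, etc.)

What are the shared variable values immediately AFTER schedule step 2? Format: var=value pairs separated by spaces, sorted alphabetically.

Step 1: thread A executes A1 (x = x - 1). Shared: x=1. PCs: A@1 B@0
Step 2: thread A executes A2 (x = 5). Shared: x=5. PCs: A@2 B@0

Answer: x=5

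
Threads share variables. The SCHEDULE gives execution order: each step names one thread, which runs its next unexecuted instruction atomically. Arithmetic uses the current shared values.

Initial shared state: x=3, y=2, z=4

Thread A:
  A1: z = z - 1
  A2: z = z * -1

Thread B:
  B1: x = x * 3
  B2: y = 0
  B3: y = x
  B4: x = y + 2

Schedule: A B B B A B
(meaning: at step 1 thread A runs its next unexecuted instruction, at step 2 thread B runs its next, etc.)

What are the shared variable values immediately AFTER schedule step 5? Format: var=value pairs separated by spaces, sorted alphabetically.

Step 1: thread A executes A1 (z = z - 1). Shared: x=3 y=2 z=3. PCs: A@1 B@0
Step 2: thread B executes B1 (x = x * 3). Shared: x=9 y=2 z=3. PCs: A@1 B@1
Step 3: thread B executes B2 (y = 0). Shared: x=9 y=0 z=3. PCs: A@1 B@2
Step 4: thread B executes B3 (y = x). Shared: x=9 y=9 z=3. PCs: A@1 B@3
Step 5: thread A executes A2 (z = z * -1). Shared: x=9 y=9 z=-3. PCs: A@2 B@3

Answer: x=9 y=9 z=-3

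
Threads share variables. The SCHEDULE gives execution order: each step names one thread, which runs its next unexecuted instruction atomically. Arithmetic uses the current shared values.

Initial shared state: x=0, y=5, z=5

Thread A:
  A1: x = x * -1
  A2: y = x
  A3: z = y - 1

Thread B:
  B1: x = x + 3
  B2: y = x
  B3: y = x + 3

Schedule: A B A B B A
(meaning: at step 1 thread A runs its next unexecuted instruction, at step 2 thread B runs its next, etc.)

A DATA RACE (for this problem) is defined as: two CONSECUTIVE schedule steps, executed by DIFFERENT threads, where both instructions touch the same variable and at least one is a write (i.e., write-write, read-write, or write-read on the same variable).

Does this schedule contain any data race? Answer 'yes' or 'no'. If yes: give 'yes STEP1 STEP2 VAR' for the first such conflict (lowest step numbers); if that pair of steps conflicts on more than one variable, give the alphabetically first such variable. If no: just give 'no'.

Answer: yes 1 2 x

Derivation:
Steps 1,2: A(x = x * -1) vs B(x = x + 3). RACE on x (W-W).
Steps 2,3: B(x = x + 3) vs A(y = x). RACE on x (W-R).
Steps 3,4: A(y = x) vs B(y = x). RACE on y (W-W).
Steps 4,5: same thread (B). No race.
Steps 5,6: B(y = x + 3) vs A(z = y - 1). RACE on y (W-R).
First conflict at steps 1,2.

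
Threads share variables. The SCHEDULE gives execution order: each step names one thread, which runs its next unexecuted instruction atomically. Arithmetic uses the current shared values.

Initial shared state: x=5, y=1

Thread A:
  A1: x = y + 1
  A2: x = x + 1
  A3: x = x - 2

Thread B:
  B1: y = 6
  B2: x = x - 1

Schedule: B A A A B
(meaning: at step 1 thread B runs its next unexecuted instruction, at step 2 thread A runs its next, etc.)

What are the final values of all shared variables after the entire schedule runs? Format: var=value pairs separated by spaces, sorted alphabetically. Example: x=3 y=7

Answer: x=5 y=6

Derivation:
Step 1: thread B executes B1 (y = 6). Shared: x=5 y=6. PCs: A@0 B@1
Step 2: thread A executes A1 (x = y + 1). Shared: x=7 y=6. PCs: A@1 B@1
Step 3: thread A executes A2 (x = x + 1). Shared: x=8 y=6. PCs: A@2 B@1
Step 4: thread A executes A3 (x = x - 2). Shared: x=6 y=6. PCs: A@3 B@1
Step 5: thread B executes B2 (x = x - 1). Shared: x=5 y=6. PCs: A@3 B@2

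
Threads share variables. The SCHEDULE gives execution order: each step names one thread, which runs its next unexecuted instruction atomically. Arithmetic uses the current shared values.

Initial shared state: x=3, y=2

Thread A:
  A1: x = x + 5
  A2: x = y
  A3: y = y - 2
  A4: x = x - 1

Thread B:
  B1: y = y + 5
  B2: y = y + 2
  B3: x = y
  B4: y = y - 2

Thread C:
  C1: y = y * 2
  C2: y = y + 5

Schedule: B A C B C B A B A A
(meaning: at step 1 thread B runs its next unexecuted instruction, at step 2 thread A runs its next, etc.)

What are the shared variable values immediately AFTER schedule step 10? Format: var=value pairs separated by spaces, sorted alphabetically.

Step 1: thread B executes B1 (y = y + 5). Shared: x=3 y=7. PCs: A@0 B@1 C@0
Step 2: thread A executes A1 (x = x + 5). Shared: x=8 y=7. PCs: A@1 B@1 C@0
Step 3: thread C executes C1 (y = y * 2). Shared: x=8 y=14. PCs: A@1 B@1 C@1
Step 4: thread B executes B2 (y = y + 2). Shared: x=8 y=16. PCs: A@1 B@2 C@1
Step 5: thread C executes C2 (y = y + 5). Shared: x=8 y=21. PCs: A@1 B@2 C@2
Step 6: thread B executes B3 (x = y). Shared: x=21 y=21. PCs: A@1 B@3 C@2
Step 7: thread A executes A2 (x = y). Shared: x=21 y=21. PCs: A@2 B@3 C@2
Step 8: thread B executes B4 (y = y - 2). Shared: x=21 y=19. PCs: A@2 B@4 C@2
Step 9: thread A executes A3 (y = y - 2). Shared: x=21 y=17. PCs: A@3 B@4 C@2
Step 10: thread A executes A4 (x = x - 1). Shared: x=20 y=17. PCs: A@4 B@4 C@2

Answer: x=20 y=17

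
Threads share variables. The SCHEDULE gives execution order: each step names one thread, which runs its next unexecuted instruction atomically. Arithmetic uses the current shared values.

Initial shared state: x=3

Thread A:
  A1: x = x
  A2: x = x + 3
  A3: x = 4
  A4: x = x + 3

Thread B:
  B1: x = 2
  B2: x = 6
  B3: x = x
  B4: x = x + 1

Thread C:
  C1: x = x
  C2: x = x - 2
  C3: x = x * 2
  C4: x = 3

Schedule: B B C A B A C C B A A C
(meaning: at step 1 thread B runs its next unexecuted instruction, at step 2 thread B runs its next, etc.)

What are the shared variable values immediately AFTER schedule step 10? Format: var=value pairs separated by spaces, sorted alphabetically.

Answer: x=4

Derivation:
Step 1: thread B executes B1 (x = 2). Shared: x=2. PCs: A@0 B@1 C@0
Step 2: thread B executes B2 (x = 6). Shared: x=6. PCs: A@0 B@2 C@0
Step 3: thread C executes C1 (x = x). Shared: x=6. PCs: A@0 B@2 C@1
Step 4: thread A executes A1 (x = x). Shared: x=6. PCs: A@1 B@2 C@1
Step 5: thread B executes B3 (x = x). Shared: x=6. PCs: A@1 B@3 C@1
Step 6: thread A executes A2 (x = x + 3). Shared: x=9. PCs: A@2 B@3 C@1
Step 7: thread C executes C2 (x = x - 2). Shared: x=7. PCs: A@2 B@3 C@2
Step 8: thread C executes C3 (x = x * 2). Shared: x=14. PCs: A@2 B@3 C@3
Step 9: thread B executes B4 (x = x + 1). Shared: x=15. PCs: A@2 B@4 C@3
Step 10: thread A executes A3 (x = 4). Shared: x=4. PCs: A@3 B@4 C@3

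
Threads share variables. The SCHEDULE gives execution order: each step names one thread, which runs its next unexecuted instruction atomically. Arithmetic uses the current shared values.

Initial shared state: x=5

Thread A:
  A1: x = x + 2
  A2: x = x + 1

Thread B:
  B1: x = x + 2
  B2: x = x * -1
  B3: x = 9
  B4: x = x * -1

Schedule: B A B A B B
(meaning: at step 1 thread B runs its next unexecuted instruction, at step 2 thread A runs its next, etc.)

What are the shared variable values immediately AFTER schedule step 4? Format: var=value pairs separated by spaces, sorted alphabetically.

Step 1: thread B executes B1 (x = x + 2). Shared: x=7. PCs: A@0 B@1
Step 2: thread A executes A1 (x = x + 2). Shared: x=9. PCs: A@1 B@1
Step 3: thread B executes B2 (x = x * -1). Shared: x=-9. PCs: A@1 B@2
Step 4: thread A executes A2 (x = x + 1). Shared: x=-8. PCs: A@2 B@2

Answer: x=-8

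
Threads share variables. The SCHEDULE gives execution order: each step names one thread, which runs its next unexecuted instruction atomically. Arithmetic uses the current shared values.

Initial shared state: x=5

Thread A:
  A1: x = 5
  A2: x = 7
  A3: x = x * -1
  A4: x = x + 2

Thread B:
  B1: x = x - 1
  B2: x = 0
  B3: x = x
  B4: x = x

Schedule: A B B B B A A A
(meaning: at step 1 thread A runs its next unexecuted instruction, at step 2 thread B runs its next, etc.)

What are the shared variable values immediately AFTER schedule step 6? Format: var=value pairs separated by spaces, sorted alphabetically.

Step 1: thread A executes A1 (x = 5). Shared: x=5. PCs: A@1 B@0
Step 2: thread B executes B1 (x = x - 1). Shared: x=4. PCs: A@1 B@1
Step 3: thread B executes B2 (x = 0). Shared: x=0. PCs: A@1 B@2
Step 4: thread B executes B3 (x = x). Shared: x=0. PCs: A@1 B@3
Step 5: thread B executes B4 (x = x). Shared: x=0. PCs: A@1 B@4
Step 6: thread A executes A2 (x = 7). Shared: x=7. PCs: A@2 B@4

Answer: x=7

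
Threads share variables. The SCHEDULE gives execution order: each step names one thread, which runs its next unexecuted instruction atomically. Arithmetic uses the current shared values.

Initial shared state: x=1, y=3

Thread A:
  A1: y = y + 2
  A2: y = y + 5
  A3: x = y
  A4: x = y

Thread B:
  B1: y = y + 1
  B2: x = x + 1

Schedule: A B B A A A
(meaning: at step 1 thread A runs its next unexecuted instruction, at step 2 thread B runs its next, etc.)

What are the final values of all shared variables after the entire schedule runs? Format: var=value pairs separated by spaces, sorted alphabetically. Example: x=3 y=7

Step 1: thread A executes A1 (y = y + 2). Shared: x=1 y=5. PCs: A@1 B@0
Step 2: thread B executes B1 (y = y + 1). Shared: x=1 y=6. PCs: A@1 B@1
Step 3: thread B executes B2 (x = x + 1). Shared: x=2 y=6. PCs: A@1 B@2
Step 4: thread A executes A2 (y = y + 5). Shared: x=2 y=11. PCs: A@2 B@2
Step 5: thread A executes A3 (x = y). Shared: x=11 y=11. PCs: A@3 B@2
Step 6: thread A executes A4 (x = y). Shared: x=11 y=11. PCs: A@4 B@2

Answer: x=11 y=11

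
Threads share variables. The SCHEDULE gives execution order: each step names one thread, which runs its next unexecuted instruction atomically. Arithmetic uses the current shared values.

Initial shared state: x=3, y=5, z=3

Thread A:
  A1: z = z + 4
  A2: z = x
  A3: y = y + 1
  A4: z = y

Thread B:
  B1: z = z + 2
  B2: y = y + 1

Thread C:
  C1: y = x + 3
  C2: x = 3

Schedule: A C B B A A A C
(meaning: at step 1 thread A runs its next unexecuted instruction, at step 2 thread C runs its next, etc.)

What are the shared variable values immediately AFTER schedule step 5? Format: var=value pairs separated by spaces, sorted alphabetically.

Step 1: thread A executes A1 (z = z + 4). Shared: x=3 y=5 z=7. PCs: A@1 B@0 C@0
Step 2: thread C executes C1 (y = x + 3). Shared: x=3 y=6 z=7. PCs: A@1 B@0 C@1
Step 3: thread B executes B1 (z = z + 2). Shared: x=3 y=6 z=9. PCs: A@1 B@1 C@1
Step 4: thread B executes B2 (y = y + 1). Shared: x=3 y=7 z=9. PCs: A@1 B@2 C@1
Step 5: thread A executes A2 (z = x). Shared: x=3 y=7 z=3. PCs: A@2 B@2 C@1

Answer: x=3 y=7 z=3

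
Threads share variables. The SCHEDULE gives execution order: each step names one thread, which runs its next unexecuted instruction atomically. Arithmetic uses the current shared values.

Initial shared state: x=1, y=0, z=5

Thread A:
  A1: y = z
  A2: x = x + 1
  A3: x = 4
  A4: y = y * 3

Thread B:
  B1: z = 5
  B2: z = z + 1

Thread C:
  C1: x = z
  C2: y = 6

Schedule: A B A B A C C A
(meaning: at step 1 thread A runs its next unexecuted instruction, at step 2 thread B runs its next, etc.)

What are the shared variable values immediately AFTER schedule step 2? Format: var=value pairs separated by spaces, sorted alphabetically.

Answer: x=1 y=5 z=5

Derivation:
Step 1: thread A executes A1 (y = z). Shared: x=1 y=5 z=5. PCs: A@1 B@0 C@0
Step 2: thread B executes B1 (z = 5). Shared: x=1 y=5 z=5. PCs: A@1 B@1 C@0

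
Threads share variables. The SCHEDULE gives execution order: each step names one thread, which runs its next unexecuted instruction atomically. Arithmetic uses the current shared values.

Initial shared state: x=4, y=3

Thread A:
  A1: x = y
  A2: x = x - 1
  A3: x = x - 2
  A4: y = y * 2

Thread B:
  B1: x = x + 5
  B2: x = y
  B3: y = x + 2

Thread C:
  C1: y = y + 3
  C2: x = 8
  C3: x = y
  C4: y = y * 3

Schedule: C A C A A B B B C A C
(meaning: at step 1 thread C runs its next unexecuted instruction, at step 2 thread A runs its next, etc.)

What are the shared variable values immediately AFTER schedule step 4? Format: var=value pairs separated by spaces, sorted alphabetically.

Answer: x=7 y=6

Derivation:
Step 1: thread C executes C1 (y = y + 3). Shared: x=4 y=6. PCs: A@0 B@0 C@1
Step 2: thread A executes A1 (x = y). Shared: x=6 y=6. PCs: A@1 B@0 C@1
Step 3: thread C executes C2 (x = 8). Shared: x=8 y=6. PCs: A@1 B@0 C@2
Step 4: thread A executes A2 (x = x - 1). Shared: x=7 y=6. PCs: A@2 B@0 C@2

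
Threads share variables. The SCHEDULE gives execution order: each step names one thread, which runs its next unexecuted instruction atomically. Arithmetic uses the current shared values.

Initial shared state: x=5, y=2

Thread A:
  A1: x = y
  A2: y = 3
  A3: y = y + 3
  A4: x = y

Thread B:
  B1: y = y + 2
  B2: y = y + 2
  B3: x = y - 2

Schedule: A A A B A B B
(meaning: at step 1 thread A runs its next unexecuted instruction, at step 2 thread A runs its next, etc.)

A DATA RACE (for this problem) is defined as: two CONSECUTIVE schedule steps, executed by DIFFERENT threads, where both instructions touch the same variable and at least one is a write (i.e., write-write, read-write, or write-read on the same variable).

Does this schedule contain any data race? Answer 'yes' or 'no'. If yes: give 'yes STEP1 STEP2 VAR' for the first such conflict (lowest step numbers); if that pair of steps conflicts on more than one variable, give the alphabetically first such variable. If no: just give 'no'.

Answer: yes 3 4 y

Derivation:
Steps 1,2: same thread (A). No race.
Steps 2,3: same thread (A). No race.
Steps 3,4: A(y = y + 3) vs B(y = y + 2). RACE on y (W-W).
Steps 4,5: B(y = y + 2) vs A(x = y). RACE on y (W-R).
Steps 5,6: A(x = y) vs B(y = y + 2). RACE on y (R-W).
Steps 6,7: same thread (B). No race.
First conflict at steps 3,4.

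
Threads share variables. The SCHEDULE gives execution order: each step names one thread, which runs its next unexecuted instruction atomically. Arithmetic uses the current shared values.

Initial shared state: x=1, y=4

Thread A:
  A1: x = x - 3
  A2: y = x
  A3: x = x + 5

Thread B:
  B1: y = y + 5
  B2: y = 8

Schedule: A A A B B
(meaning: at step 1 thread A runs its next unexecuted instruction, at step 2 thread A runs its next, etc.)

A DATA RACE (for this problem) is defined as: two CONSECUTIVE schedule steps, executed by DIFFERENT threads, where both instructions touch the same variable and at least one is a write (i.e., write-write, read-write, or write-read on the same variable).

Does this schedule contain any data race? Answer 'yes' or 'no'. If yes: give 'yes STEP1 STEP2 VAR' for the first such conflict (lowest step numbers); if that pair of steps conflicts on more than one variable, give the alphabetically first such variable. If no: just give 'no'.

Steps 1,2: same thread (A). No race.
Steps 2,3: same thread (A). No race.
Steps 3,4: A(r=x,w=x) vs B(r=y,w=y). No conflict.
Steps 4,5: same thread (B). No race.

Answer: no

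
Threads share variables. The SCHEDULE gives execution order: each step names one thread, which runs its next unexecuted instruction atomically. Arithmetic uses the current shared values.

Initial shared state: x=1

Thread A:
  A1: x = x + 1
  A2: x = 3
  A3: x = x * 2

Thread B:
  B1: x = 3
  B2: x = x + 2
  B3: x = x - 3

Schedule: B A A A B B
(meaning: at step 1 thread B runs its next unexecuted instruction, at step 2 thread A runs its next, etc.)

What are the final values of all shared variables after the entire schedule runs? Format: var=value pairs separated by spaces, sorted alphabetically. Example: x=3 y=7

Step 1: thread B executes B1 (x = 3). Shared: x=3. PCs: A@0 B@1
Step 2: thread A executes A1 (x = x + 1). Shared: x=4. PCs: A@1 B@1
Step 3: thread A executes A2 (x = 3). Shared: x=3. PCs: A@2 B@1
Step 4: thread A executes A3 (x = x * 2). Shared: x=6. PCs: A@3 B@1
Step 5: thread B executes B2 (x = x + 2). Shared: x=8. PCs: A@3 B@2
Step 6: thread B executes B3 (x = x - 3). Shared: x=5. PCs: A@3 B@3

Answer: x=5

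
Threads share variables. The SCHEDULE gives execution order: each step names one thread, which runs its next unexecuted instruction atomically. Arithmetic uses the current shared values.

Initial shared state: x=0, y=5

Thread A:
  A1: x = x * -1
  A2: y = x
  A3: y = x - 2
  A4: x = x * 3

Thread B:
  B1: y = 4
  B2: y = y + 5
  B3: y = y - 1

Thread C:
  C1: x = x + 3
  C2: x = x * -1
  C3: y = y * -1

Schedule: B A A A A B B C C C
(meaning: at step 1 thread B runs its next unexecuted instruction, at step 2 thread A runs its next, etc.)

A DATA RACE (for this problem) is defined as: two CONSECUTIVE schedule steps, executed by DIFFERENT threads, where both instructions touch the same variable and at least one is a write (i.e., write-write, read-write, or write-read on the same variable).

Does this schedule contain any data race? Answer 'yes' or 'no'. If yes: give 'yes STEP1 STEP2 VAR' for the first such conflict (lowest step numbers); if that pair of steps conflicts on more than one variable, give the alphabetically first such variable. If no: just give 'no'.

Answer: no

Derivation:
Steps 1,2: B(r=-,w=y) vs A(r=x,w=x). No conflict.
Steps 2,3: same thread (A). No race.
Steps 3,4: same thread (A). No race.
Steps 4,5: same thread (A). No race.
Steps 5,6: A(r=x,w=x) vs B(r=y,w=y). No conflict.
Steps 6,7: same thread (B). No race.
Steps 7,8: B(r=y,w=y) vs C(r=x,w=x). No conflict.
Steps 8,9: same thread (C). No race.
Steps 9,10: same thread (C). No race.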